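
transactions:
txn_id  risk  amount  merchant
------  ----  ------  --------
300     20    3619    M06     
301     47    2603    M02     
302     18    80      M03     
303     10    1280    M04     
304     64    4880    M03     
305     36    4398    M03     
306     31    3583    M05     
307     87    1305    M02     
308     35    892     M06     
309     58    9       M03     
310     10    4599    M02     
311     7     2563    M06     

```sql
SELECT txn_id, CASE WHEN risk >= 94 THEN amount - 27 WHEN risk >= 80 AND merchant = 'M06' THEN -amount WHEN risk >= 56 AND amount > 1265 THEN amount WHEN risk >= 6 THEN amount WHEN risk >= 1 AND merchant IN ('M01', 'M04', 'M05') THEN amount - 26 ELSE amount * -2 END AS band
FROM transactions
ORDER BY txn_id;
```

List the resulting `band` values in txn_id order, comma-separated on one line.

3619, 2603, 80, 1280, 4880, 4398, 3583, 1305, 892, 9, 4599, 2563

txn_id=300: risk >= 6 → 3619
txn_id=301: risk >= 6 → 2603
txn_id=302: risk >= 6 → 80
txn_id=303: risk >= 6 → 1280
txn_id=304: risk >= 56 AND amount > 1265 → 4880
txn_id=305: risk >= 6 → 4398
txn_id=306: risk >= 6 → 3583
txn_id=307: risk >= 56 AND amount > 1265 → 1305
txn_id=308: risk >= 6 → 892
txn_id=309: risk >= 6 → 9
txn_id=310: risk >= 6 → 4599
txn_id=311: risk >= 6 → 2563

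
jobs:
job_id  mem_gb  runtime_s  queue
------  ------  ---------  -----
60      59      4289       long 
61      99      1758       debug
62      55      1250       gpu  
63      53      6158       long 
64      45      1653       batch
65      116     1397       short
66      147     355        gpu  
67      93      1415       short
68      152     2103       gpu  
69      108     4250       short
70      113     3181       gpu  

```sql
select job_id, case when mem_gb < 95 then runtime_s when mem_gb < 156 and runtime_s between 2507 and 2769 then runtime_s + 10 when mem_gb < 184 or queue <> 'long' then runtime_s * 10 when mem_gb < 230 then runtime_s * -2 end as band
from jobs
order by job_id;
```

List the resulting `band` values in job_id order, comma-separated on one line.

job_id=60: mem_gb < 95 → 4289
job_id=61: mem_gb < 184 or queue <> 'long' → 17580
job_id=62: mem_gb < 95 → 1250
job_id=63: mem_gb < 95 → 6158
job_id=64: mem_gb < 95 → 1653
job_id=65: mem_gb < 184 or queue <> 'long' → 13970
job_id=66: mem_gb < 184 or queue <> 'long' → 3550
job_id=67: mem_gb < 95 → 1415
job_id=68: mem_gb < 184 or queue <> 'long' → 21030
job_id=69: mem_gb < 184 or queue <> 'long' → 42500
job_id=70: mem_gb < 184 or queue <> 'long' → 31810

4289, 17580, 1250, 6158, 1653, 13970, 3550, 1415, 21030, 42500, 31810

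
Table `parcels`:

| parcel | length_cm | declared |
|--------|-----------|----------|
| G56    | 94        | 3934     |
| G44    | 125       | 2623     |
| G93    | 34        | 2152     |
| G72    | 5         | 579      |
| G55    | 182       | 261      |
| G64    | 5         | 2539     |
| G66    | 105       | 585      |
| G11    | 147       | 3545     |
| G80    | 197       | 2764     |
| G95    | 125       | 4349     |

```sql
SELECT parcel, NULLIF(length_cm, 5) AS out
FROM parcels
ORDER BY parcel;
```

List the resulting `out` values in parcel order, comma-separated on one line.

147, 125, 182, 94, NULL, 105, NULL, 197, 34, 125

parcel=G11: length_cm=147 vs 5: differ → 147
parcel=G44: length_cm=125 vs 5: differ → 125
parcel=G55: length_cm=182 vs 5: differ → 182
parcel=G56: length_cm=94 vs 5: differ → 94
parcel=G64: length_cm=5 vs 5: equal → NULL
parcel=G66: length_cm=105 vs 5: differ → 105
parcel=G72: length_cm=5 vs 5: equal → NULL
parcel=G80: length_cm=197 vs 5: differ → 197
parcel=G93: length_cm=34 vs 5: differ → 34
parcel=G95: length_cm=125 vs 5: differ → 125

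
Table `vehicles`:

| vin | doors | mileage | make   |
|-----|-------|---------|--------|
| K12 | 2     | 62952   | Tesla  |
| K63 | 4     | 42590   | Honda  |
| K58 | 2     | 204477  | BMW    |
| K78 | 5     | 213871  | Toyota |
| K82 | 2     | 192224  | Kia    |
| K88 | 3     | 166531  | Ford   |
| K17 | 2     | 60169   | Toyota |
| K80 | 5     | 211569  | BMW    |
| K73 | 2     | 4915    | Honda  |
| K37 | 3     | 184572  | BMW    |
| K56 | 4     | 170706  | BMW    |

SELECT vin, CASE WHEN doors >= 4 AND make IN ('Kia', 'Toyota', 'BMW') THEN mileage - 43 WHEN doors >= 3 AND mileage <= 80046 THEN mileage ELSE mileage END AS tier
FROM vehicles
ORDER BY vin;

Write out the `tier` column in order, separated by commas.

vin=K12: ELSE → 62952
vin=K17: ELSE → 60169
vin=K37: ELSE → 184572
vin=K56: doors >= 4 AND make IN ('Kia', 'Toyota', 'BMW') → 170663
vin=K58: ELSE → 204477
vin=K63: doors >= 3 AND mileage <= 80046 → 42590
vin=K73: ELSE → 4915
vin=K78: doors >= 4 AND make IN ('Kia', 'Toyota', 'BMW') → 213828
vin=K80: doors >= 4 AND make IN ('Kia', 'Toyota', 'BMW') → 211526
vin=K82: ELSE → 192224
vin=K88: ELSE → 166531

62952, 60169, 184572, 170663, 204477, 42590, 4915, 213828, 211526, 192224, 166531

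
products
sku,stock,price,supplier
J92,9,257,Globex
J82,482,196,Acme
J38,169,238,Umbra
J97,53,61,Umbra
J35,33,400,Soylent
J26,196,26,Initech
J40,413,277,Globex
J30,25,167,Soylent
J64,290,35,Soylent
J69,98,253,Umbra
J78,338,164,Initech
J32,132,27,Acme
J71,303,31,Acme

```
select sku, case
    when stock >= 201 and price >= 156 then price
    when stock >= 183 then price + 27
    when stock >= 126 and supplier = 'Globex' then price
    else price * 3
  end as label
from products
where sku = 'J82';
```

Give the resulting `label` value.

196

sku = J82: stock=482, price=196, supplier=Acme.
stock >= 201 and price >= 156 → true → 196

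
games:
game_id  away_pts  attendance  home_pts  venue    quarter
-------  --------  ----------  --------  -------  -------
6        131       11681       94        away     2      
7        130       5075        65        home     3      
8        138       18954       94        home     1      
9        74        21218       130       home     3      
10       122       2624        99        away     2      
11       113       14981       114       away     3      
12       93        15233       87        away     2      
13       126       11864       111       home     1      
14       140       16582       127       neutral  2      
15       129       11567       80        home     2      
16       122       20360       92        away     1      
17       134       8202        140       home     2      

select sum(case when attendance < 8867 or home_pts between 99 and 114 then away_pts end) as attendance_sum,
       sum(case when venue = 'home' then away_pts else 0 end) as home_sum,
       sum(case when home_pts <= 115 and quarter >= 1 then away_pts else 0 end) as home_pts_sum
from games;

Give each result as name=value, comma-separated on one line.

[attendance_sum: attendance < 8867 or home_pts between 99 and 114]
game_id=6: ✗
game_id=7: ✓ → 130
game_id=8: ✗
game_id=9: ✗
game_id=10: ✓ → 122
game_id=11: ✓ → 113
game_id=12: ✗
game_id=13: ✓ → 126
game_id=14: ✗
game_id=15: ✗
game_id=16: ✗
game_id=17: ✓ → 134
attendance_sum = 130 + 122 + 113 + 126 + 134 = 625
—
[home_sum: venue = 'home']
game_id=6: ✗
game_id=7: ✓ → 130
game_id=8: ✓ → 138
game_id=9: ✓ → 74
game_id=10: ✗
game_id=11: ✗
game_id=12: ✗
game_id=13: ✓ → 126
game_id=14: ✗
game_id=15: ✓ → 129
game_id=16: ✗
game_id=17: ✓ → 134
home_sum = 130 + 138 + 74 + 126 + 129 + 134 = 731
—
[home_pts_sum: home_pts <= 115 and quarter >= 1]
game_id=6: ✓ → 131
game_id=7: ✓ → 130
game_id=8: ✓ → 138
game_id=9: ✗
game_id=10: ✓ → 122
game_id=11: ✓ → 113
game_id=12: ✓ → 93
game_id=13: ✓ → 126
game_id=14: ✗
game_id=15: ✓ → 129
game_id=16: ✓ → 122
game_id=17: ✗
home_pts_sum = 131 + 130 + 138 + 122 + 113 + 93 + 126 + 129 + 122 = 1104

attendance_sum=625, home_sum=731, home_pts_sum=1104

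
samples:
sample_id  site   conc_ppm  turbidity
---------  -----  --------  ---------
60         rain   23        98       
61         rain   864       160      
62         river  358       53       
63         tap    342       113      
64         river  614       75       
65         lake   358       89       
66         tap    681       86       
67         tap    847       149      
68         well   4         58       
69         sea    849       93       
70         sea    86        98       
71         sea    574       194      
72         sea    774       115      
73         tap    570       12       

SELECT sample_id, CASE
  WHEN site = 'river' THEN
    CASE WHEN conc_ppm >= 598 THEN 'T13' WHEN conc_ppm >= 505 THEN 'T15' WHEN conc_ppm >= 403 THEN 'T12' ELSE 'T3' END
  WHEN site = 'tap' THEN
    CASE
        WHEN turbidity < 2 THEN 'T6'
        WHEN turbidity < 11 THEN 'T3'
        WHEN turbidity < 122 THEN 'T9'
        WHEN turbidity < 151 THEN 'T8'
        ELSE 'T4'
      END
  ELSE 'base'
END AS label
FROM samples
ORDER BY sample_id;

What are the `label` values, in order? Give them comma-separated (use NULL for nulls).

sample_id=60: site='rain' → outer ELSE → base
sample_id=61: site='rain' → outer ELSE → base
sample_id=62: site='river' → inner[ELSE] → T3
sample_id=63: site='tap' → inner[turbidity < 122] → T9
sample_id=64: site='river' → inner[conc_ppm >= 598] → T13
sample_id=65: site='lake' → outer ELSE → base
sample_id=66: site='tap' → inner[turbidity < 122] → T9
sample_id=67: site='tap' → inner[turbidity < 151] → T8
sample_id=68: site='well' → outer ELSE → base
sample_id=69: site='sea' → outer ELSE → base
sample_id=70: site='sea' → outer ELSE → base
sample_id=71: site='sea' → outer ELSE → base
sample_id=72: site='sea' → outer ELSE → base
sample_id=73: site='tap' → inner[turbidity < 122] → T9

base, base, T3, T9, T13, base, T9, T8, base, base, base, base, base, T9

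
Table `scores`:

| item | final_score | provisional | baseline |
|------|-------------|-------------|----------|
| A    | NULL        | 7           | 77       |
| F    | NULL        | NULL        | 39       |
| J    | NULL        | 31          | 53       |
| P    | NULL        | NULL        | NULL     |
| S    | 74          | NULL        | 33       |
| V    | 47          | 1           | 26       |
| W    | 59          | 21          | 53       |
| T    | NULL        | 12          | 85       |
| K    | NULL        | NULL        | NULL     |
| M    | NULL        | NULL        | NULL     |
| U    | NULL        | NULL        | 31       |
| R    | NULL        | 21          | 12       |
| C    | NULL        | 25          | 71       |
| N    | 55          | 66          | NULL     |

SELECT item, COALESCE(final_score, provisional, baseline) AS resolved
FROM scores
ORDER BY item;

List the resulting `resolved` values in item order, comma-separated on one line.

item=A: final_score=NULL, provisional=7 → 7
item=C: final_score=NULL, provisional=25 → 25
item=F: final_score=NULL, provisional=NULL, baseline=39 → 39
item=J: final_score=NULL, provisional=31 → 31
item=K: final_score=NULL, provisional=NULL, baseline=NULL (all NULL) → NULL
item=M: final_score=NULL, provisional=NULL, baseline=NULL (all NULL) → NULL
item=N: final_score=55 → 55
item=P: final_score=NULL, provisional=NULL, baseline=NULL (all NULL) → NULL
item=R: final_score=NULL, provisional=21 → 21
item=S: final_score=74 → 74
item=T: final_score=NULL, provisional=12 → 12
item=U: final_score=NULL, provisional=NULL, baseline=31 → 31
item=V: final_score=47 → 47
item=W: final_score=59 → 59

7, 25, 39, 31, NULL, NULL, 55, NULL, 21, 74, 12, 31, 47, 59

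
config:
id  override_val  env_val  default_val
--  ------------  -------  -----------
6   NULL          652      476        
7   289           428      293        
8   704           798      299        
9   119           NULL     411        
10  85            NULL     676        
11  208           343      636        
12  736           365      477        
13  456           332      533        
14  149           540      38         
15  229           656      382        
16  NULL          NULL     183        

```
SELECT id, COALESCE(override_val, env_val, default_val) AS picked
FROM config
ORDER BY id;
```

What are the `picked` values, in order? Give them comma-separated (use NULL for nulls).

id=6: override_val=NULL, env_val=652 → 652
id=7: override_val=289 → 289
id=8: override_val=704 → 704
id=9: override_val=119 → 119
id=10: override_val=85 → 85
id=11: override_val=208 → 208
id=12: override_val=736 → 736
id=13: override_val=456 → 456
id=14: override_val=149 → 149
id=15: override_val=229 → 229
id=16: override_val=NULL, env_val=NULL, default_val=183 → 183

652, 289, 704, 119, 85, 208, 736, 456, 149, 229, 183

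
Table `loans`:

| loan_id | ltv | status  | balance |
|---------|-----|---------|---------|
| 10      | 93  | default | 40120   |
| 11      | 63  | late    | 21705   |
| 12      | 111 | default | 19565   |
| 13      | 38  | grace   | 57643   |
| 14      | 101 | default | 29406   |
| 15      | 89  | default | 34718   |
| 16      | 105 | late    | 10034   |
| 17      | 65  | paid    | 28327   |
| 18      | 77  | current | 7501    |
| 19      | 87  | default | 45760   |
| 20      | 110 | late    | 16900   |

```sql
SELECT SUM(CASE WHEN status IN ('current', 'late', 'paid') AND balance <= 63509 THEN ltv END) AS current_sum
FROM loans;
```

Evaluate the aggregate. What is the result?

420

loan_id=10: ✗
loan_id=11: ✓ → 63
loan_id=12: ✗
loan_id=13: ✗
loan_id=14: ✗
loan_id=15: ✗
loan_id=16: ✓ → 105
loan_id=17: ✓ → 65
loan_id=18: ✓ → 77
loan_id=19: ✗
loan_id=20: ✓ → 110
current_sum = 63 + 105 + 65 + 77 + 110 = 420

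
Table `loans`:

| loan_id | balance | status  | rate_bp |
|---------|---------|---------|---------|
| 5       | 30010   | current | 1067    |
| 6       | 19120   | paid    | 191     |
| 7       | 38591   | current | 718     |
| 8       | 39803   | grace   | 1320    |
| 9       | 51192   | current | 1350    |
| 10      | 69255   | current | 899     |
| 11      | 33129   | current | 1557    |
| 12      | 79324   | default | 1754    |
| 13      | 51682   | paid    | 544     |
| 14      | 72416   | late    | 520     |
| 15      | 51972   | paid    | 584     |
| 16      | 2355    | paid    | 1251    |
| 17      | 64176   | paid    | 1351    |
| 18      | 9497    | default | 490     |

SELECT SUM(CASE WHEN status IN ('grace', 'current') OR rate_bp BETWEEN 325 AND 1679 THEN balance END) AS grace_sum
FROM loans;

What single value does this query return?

514078

loan_id=5: ✓ → 30010
loan_id=6: ✗
loan_id=7: ✓ → 38591
loan_id=8: ✓ → 39803
loan_id=9: ✓ → 51192
loan_id=10: ✓ → 69255
loan_id=11: ✓ → 33129
loan_id=12: ✗
loan_id=13: ✓ → 51682
loan_id=14: ✓ → 72416
loan_id=15: ✓ → 51972
loan_id=16: ✓ → 2355
loan_id=17: ✓ → 64176
loan_id=18: ✓ → 9497
grace_sum = 30010 + 38591 + 39803 + 51192 + 69255 + 33129 + 51682 + 72416 + 51972 + 2355 + 64176 + 9497 = 514078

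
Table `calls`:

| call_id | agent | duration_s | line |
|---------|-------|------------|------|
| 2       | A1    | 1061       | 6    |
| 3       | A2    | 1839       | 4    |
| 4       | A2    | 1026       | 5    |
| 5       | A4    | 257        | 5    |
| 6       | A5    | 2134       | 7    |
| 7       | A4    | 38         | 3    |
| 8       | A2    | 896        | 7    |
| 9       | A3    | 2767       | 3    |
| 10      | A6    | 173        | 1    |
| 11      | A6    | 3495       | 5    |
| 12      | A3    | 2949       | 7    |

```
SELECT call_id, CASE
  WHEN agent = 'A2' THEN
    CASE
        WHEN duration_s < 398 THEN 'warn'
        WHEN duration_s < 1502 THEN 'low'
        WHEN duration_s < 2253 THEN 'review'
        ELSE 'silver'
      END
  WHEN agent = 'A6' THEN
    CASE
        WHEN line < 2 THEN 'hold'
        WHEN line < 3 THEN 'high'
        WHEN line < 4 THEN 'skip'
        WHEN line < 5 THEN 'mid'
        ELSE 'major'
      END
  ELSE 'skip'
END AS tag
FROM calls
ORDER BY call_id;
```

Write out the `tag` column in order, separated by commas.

skip, review, low, skip, skip, skip, low, skip, hold, major, skip

call_id=2: agent='A1' → outer ELSE → skip
call_id=3: agent='A2' → inner[duration_s < 2253] → review
call_id=4: agent='A2' → inner[duration_s < 1502] → low
call_id=5: agent='A4' → outer ELSE → skip
call_id=6: agent='A5' → outer ELSE → skip
call_id=7: agent='A4' → outer ELSE → skip
call_id=8: agent='A2' → inner[duration_s < 1502] → low
call_id=9: agent='A3' → outer ELSE → skip
call_id=10: agent='A6' → inner[line < 2] → hold
call_id=11: agent='A6' → inner[ELSE] → major
call_id=12: agent='A3' → outer ELSE → skip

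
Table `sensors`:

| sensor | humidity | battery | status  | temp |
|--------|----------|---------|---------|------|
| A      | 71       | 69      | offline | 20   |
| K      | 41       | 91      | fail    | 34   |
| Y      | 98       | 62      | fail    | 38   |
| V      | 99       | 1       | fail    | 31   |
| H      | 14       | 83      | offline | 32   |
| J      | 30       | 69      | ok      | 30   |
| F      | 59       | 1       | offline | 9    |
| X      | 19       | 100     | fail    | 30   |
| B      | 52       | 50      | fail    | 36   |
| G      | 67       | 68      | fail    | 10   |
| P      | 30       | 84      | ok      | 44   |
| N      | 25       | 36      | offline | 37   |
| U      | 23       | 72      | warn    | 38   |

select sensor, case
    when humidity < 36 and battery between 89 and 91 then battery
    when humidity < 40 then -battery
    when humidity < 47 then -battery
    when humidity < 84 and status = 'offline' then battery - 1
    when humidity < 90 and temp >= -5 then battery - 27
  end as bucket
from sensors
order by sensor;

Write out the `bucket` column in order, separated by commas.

68, 23, 0, 41, -83, -69, -91, -36, -84, -72, NULL, -100, NULL

sensor=A: humidity < 84 and status = 'offline' → 68
sensor=B: humidity < 90 and temp >= -5 → 23
sensor=F: humidity < 84 and status = 'offline' → 0
sensor=G: humidity < 90 and temp >= -5 → 41
sensor=H: humidity < 40 → -83
sensor=J: humidity < 40 → -69
sensor=K: humidity < 47 → -91
sensor=N: humidity < 40 → -36
sensor=P: humidity < 40 → -84
sensor=U: humidity < 40 → -72
sensor=V: (no match → NULL) → NULL
sensor=X: humidity < 40 → -100
sensor=Y: (no match → NULL) → NULL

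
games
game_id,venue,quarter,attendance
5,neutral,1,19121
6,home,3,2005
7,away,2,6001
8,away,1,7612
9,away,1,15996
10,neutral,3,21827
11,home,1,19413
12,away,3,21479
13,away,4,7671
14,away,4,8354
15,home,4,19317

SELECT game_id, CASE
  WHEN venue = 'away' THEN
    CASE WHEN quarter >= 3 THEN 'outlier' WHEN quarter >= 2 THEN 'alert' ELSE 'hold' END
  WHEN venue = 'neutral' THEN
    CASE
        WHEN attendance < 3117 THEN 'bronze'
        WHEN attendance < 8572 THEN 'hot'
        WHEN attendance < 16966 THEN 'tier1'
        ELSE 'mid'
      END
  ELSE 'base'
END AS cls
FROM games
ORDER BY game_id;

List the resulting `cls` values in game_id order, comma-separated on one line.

mid, base, alert, hold, hold, mid, base, outlier, outlier, outlier, base

game_id=5: venue='neutral' → inner[ELSE] → mid
game_id=6: venue='home' → outer ELSE → base
game_id=7: venue='away' → inner[quarter >= 2] → alert
game_id=8: venue='away' → inner[ELSE] → hold
game_id=9: venue='away' → inner[ELSE] → hold
game_id=10: venue='neutral' → inner[ELSE] → mid
game_id=11: venue='home' → outer ELSE → base
game_id=12: venue='away' → inner[quarter >= 3] → outlier
game_id=13: venue='away' → inner[quarter >= 3] → outlier
game_id=14: venue='away' → inner[quarter >= 3] → outlier
game_id=15: venue='home' → outer ELSE → base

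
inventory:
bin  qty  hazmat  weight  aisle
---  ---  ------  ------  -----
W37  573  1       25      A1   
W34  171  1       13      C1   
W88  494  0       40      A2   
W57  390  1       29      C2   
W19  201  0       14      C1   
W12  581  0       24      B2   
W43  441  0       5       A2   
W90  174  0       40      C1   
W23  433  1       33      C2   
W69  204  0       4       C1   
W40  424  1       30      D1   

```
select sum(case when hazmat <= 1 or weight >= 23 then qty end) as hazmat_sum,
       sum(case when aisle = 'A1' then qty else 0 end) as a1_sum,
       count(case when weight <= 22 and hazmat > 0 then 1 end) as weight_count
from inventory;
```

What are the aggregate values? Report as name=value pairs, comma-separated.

hazmat_sum=4086, a1_sum=573, weight_count=1

[hazmat_sum: hazmat <= 1 or weight >= 23]
bin=W37: ✓ → 573
bin=W34: ✓ → 171
bin=W88: ✓ → 494
bin=W57: ✓ → 390
bin=W19: ✓ → 201
bin=W12: ✓ → 581
bin=W43: ✓ → 441
bin=W90: ✓ → 174
bin=W23: ✓ → 433
bin=W69: ✓ → 204
bin=W40: ✓ → 424
hazmat_sum = 573 + 171 + 494 + 390 + 201 + 581 + 441 + 174 + 433 + 204 + 424 = 4086
—
[a1_sum: aisle = 'A1']
bin=W37: ✓ → 573
bin=W34: ✗
bin=W88: ✗
bin=W57: ✗
bin=W19: ✗
bin=W12: ✗
bin=W43: ✗
bin=W90: ✗
bin=W23: ✗
bin=W69: ✗
bin=W40: ✗
a1_sum = 573
—
[weight_count: weight <= 22 and hazmat > 0]
bin=W37: ✗
bin=W34: ✓ → 1
bin=W88: ✗
bin=W57: ✗
bin=W19: ✗
bin=W12: ✗
bin=W43: ✗
bin=W90: ✗
bin=W23: ✗
bin=W69: ✗
bin=W40: ✗
weight_count = COUNT(1) = 1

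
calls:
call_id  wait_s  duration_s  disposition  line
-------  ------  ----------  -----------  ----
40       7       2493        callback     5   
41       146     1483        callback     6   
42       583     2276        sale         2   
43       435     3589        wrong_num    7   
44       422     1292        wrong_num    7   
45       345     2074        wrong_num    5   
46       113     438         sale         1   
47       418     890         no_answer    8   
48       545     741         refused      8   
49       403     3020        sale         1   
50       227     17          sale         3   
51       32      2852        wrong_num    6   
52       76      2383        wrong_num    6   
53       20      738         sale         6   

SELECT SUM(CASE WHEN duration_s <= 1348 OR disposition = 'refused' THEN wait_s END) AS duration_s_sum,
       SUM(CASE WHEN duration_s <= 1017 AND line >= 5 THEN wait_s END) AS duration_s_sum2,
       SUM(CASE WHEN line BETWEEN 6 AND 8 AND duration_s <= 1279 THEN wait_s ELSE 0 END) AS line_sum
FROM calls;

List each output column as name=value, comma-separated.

duration_s_sum=1745, duration_s_sum2=983, line_sum=983

[duration_s_sum: duration_s <= 1348 OR disposition = 'refused']
call_id=40: ✗
call_id=41: ✗
call_id=42: ✗
call_id=43: ✗
call_id=44: ✓ → 422
call_id=45: ✗
call_id=46: ✓ → 113
call_id=47: ✓ → 418
call_id=48: ✓ → 545
call_id=49: ✗
call_id=50: ✓ → 227
call_id=51: ✗
call_id=52: ✗
call_id=53: ✓ → 20
duration_s_sum = 422 + 113 + 418 + 545 + 227 + 20 = 1745
—
[duration_s_sum2: duration_s <= 1017 AND line >= 5]
call_id=40: ✗
call_id=41: ✗
call_id=42: ✗
call_id=43: ✗
call_id=44: ✗
call_id=45: ✗
call_id=46: ✗
call_id=47: ✓ → 418
call_id=48: ✓ → 545
call_id=49: ✗
call_id=50: ✗
call_id=51: ✗
call_id=52: ✗
call_id=53: ✓ → 20
duration_s_sum2 = 418 + 545 + 20 = 983
—
[line_sum: line BETWEEN 6 AND 8 AND duration_s <= 1279]
call_id=40: ✗
call_id=41: ✗
call_id=42: ✗
call_id=43: ✗
call_id=44: ✗
call_id=45: ✗
call_id=46: ✗
call_id=47: ✓ → 418
call_id=48: ✓ → 545
call_id=49: ✗
call_id=50: ✗
call_id=51: ✗
call_id=52: ✗
call_id=53: ✓ → 20
line_sum = 418 + 545 + 20 = 983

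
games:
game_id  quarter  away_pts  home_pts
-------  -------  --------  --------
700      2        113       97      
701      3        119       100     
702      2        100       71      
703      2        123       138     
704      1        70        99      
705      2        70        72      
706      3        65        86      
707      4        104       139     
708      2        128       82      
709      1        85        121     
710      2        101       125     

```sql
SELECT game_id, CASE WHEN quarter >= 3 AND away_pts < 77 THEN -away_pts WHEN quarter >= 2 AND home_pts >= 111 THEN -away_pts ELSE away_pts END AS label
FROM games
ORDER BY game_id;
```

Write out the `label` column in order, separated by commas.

game_id=700: ELSE → 113
game_id=701: ELSE → 119
game_id=702: ELSE → 100
game_id=703: quarter >= 2 AND home_pts >= 111 → -123
game_id=704: ELSE → 70
game_id=705: ELSE → 70
game_id=706: quarter >= 3 AND away_pts < 77 → -65
game_id=707: quarter >= 2 AND home_pts >= 111 → -104
game_id=708: ELSE → 128
game_id=709: ELSE → 85
game_id=710: quarter >= 2 AND home_pts >= 111 → -101

113, 119, 100, -123, 70, 70, -65, -104, 128, 85, -101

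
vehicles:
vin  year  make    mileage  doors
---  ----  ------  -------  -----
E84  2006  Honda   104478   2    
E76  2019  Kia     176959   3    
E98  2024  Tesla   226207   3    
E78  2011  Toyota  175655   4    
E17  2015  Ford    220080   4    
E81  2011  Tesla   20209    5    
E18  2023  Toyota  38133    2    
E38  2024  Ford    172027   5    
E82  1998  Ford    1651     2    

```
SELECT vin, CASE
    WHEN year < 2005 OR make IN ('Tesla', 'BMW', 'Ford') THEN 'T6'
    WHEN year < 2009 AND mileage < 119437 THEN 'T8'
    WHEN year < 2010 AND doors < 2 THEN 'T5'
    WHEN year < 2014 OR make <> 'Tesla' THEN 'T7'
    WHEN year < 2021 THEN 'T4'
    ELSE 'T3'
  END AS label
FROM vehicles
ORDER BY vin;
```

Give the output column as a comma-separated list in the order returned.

vin=E17: year < 2005 OR make IN ('Tesla', 'BMW', 'Ford') → T6
vin=E18: year < 2014 OR make <> 'Tesla' → T7
vin=E38: year < 2005 OR make IN ('Tesla', 'BMW', 'Ford') → T6
vin=E76: year < 2014 OR make <> 'Tesla' → T7
vin=E78: year < 2014 OR make <> 'Tesla' → T7
vin=E81: year < 2005 OR make IN ('Tesla', 'BMW', 'Ford') → T6
vin=E82: year < 2005 OR make IN ('Tesla', 'BMW', 'Ford') → T6
vin=E84: year < 2009 AND mileage < 119437 → T8
vin=E98: year < 2005 OR make IN ('Tesla', 'BMW', 'Ford') → T6

T6, T7, T6, T7, T7, T6, T6, T8, T6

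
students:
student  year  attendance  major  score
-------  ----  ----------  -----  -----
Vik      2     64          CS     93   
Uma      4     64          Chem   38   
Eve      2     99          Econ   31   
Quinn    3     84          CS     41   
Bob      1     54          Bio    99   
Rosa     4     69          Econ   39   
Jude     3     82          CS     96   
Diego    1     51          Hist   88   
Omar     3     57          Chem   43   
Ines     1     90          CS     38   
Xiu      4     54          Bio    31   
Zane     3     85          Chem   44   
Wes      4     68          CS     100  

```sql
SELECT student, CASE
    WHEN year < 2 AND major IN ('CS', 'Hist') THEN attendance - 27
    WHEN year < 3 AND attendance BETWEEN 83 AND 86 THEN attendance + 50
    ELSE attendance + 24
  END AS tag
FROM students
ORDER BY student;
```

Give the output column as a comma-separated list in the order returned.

student=Bob: ELSE → 78
student=Diego: year < 2 AND major IN ('CS', 'Hist') → 24
student=Eve: ELSE → 123
student=Ines: year < 2 AND major IN ('CS', 'Hist') → 63
student=Jude: ELSE → 106
student=Omar: ELSE → 81
student=Quinn: ELSE → 108
student=Rosa: ELSE → 93
student=Uma: ELSE → 88
student=Vik: ELSE → 88
student=Wes: ELSE → 92
student=Xiu: ELSE → 78
student=Zane: ELSE → 109

78, 24, 123, 63, 106, 81, 108, 93, 88, 88, 92, 78, 109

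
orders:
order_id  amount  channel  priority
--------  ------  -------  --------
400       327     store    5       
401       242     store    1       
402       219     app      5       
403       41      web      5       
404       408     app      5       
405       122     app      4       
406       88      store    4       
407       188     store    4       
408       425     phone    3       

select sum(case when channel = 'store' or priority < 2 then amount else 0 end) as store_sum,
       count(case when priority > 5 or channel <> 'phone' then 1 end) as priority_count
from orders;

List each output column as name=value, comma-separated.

store_sum=845, priority_count=8

[store_sum: channel = 'store' or priority < 2]
order_id=400: ✓ → 327
order_id=401: ✓ → 242
order_id=402: ✗
order_id=403: ✗
order_id=404: ✗
order_id=405: ✗
order_id=406: ✓ → 88
order_id=407: ✓ → 188
order_id=408: ✗
store_sum = 327 + 242 + 88 + 188 = 845
—
[priority_count: priority > 5 or channel <> 'phone']
order_id=400: ✓ → 1
order_id=401: ✓ → 1
order_id=402: ✓ → 1
order_id=403: ✓ → 1
order_id=404: ✓ → 1
order_id=405: ✓ → 1
order_id=406: ✓ → 1
order_id=407: ✓ → 1
order_id=408: ✗
priority_count = COUNT(1, 1, 1, 1, 1, 1, 1, 1) = 8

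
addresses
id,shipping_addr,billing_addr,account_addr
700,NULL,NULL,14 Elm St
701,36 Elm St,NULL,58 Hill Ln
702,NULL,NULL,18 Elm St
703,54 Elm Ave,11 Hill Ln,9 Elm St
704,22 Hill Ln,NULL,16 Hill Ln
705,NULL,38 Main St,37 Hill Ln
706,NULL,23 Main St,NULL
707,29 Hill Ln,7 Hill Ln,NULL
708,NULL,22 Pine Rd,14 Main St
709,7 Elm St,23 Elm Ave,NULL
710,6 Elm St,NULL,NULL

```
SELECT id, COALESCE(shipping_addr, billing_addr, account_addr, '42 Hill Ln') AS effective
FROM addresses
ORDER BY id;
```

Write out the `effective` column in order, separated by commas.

14 Elm St, 36 Elm St, 18 Elm St, 54 Elm Ave, 22 Hill Ln, 38 Main St, 23 Main St, 29 Hill Ln, 22 Pine Rd, 7 Elm St, 6 Elm St

id=700: shipping_addr=NULL, billing_addr=NULL, account_addr=14 Elm St → 14 Elm St
id=701: shipping_addr=36 Elm St → 36 Elm St
id=702: shipping_addr=NULL, billing_addr=NULL, account_addr=18 Elm St → 18 Elm St
id=703: shipping_addr=54 Elm Ave → 54 Elm Ave
id=704: shipping_addr=22 Hill Ln → 22 Hill Ln
id=705: shipping_addr=NULL, billing_addr=38 Main St → 38 Main St
id=706: shipping_addr=NULL, billing_addr=23 Main St → 23 Main St
id=707: shipping_addr=29 Hill Ln → 29 Hill Ln
id=708: shipping_addr=NULL, billing_addr=22 Pine Rd → 22 Pine Rd
id=709: shipping_addr=7 Elm St → 7 Elm St
id=710: shipping_addr=6 Elm St → 6 Elm St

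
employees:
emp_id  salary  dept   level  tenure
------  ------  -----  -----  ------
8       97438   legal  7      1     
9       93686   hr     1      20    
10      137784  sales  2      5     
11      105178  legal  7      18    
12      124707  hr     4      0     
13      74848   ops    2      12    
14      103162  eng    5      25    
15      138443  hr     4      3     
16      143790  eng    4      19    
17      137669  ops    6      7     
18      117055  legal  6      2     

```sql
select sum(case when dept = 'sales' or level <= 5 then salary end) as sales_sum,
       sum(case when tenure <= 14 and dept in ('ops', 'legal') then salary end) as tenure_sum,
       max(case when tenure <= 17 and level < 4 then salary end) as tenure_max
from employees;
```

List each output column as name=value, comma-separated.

[sales_sum: dept = 'sales' or level <= 5]
emp_id=8: ✗
emp_id=9: ✓ → 93686
emp_id=10: ✓ → 137784
emp_id=11: ✗
emp_id=12: ✓ → 124707
emp_id=13: ✓ → 74848
emp_id=14: ✓ → 103162
emp_id=15: ✓ → 138443
emp_id=16: ✓ → 143790
emp_id=17: ✗
emp_id=18: ✗
sales_sum = 93686 + 137784 + 124707 + 74848 + 103162 + 138443 + 143790 = 816420
—
[tenure_sum: tenure <= 14 and dept in ('ops', 'legal')]
emp_id=8: ✓ → 97438
emp_id=9: ✗
emp_id=10: ✗
emp_id=11: ✗
emp_id=12: ✗
emp_id=13: ✓ → 74848
emp_id=14: ✗
emp_id=15: ✗
emp_id=16: ✗
emp_id=17: ✓ → 137669
emp_id=18: ✓ → 117055
tenure_sum = 97438 + 74848 + 137669 + 117055 = 427010
—
[tenure_max: tenure <= 17 and level < 4]
emp_id=8: ✗
emp_id=9: ✗
emp_id=10: ✓ → 137784
emp_id=11: ✗
emp_id=12: ✗
emp_id=13: ✓ → 74848
emp_id=14: ✗
emp_id=15: ✗
emp_id=16: ✗
emp_id=17: ✗
emp_id=18: ✗
tenure_max = MAX(137784, 74848) = 137784

sales_sum=816420, tenure_sum=427010, tenure_max=137784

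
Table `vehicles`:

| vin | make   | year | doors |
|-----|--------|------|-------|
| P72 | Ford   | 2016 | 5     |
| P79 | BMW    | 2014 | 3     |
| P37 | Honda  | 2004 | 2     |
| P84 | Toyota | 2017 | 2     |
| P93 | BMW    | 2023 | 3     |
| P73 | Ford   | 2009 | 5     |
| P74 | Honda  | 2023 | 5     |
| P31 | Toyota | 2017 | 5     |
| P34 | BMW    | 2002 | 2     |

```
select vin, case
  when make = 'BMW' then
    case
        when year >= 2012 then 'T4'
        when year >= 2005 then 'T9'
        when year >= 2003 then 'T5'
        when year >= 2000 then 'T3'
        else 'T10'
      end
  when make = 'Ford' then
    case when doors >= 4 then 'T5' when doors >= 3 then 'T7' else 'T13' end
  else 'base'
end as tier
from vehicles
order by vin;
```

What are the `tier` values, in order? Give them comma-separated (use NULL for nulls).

base, T3, base, T5, T5, base, T4, base, T4

vin=P31: make='Toyota' → outer ELSE → base
vin=P34: make='BMW' → inner[year >= 2000] → T3
vin=P37: make='Honda' → outer ELSE → base
vin=P72: make='Ford' → inner[doors >= 4] → T5
vin=P73: make='Ford' → inner[doors >= 4] → T5
vin=P74: make='Honda' → outer ELSE → base
vin=P79: make='BMW' → inner[year >= 2012] → T4
vin=P84: make='Toyota' → outer ELSE → base
vin=P93: make='BMW' → inner[year >= 2012] → T4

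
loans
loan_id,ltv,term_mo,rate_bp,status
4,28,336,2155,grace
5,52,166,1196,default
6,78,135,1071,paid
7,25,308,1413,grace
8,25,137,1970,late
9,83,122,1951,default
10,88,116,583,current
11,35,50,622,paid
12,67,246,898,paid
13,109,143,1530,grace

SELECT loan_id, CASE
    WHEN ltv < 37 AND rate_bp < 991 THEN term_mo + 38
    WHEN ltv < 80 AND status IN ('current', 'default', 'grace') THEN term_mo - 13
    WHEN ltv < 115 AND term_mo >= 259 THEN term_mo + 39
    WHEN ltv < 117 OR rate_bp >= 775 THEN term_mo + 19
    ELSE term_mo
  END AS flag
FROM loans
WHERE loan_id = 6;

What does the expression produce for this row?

loan_id = 6: ltv=78, term_mo=135, rate_bp=1071, status=paid.
ltv < 37 AND rate_bp < 991 → false
ltv < 80 AND status IN ('current', 'default', 'grace') → false
ltv < 115 AND term_mo >= 259 → false
ltv < 117 OR rate_bp >= 775 → true → 154

154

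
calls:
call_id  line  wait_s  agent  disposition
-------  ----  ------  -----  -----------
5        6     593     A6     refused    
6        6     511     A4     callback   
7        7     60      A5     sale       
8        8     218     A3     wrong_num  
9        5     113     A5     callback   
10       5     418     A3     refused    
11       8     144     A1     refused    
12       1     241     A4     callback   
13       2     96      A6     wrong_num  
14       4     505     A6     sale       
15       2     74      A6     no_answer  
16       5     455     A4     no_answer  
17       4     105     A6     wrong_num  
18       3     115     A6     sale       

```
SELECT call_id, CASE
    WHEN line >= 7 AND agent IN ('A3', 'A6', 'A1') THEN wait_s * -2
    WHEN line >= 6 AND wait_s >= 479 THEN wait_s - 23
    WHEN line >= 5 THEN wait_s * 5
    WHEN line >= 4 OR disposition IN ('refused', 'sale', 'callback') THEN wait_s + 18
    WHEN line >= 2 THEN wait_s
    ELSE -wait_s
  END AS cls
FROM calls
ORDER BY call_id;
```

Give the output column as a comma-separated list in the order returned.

570, 488, 300, -436, 565, 2090, -288, 259, 96, 523, 74, 2275, 123, 133

call_id=5: line >= 6 AND wait_s >= 479 → 570
call_id=6: line >= 6 AND wait_s >= 479 → 488
call_id=7: line >= 5 → 300
call_id=8: line >= 7 AND agent IN ('A3', 'A6', 'A1') → -436
call_id=9: line >= 5 → 565
call_id=10: line >= 5 → 2090
call_id=11: line >= 7 AND agent IN ('A3', 'A6', 'A1') → -288
call_id=12: line >= 4 OR disposition IN ('refused', 'sale', 'callback') → 259
call_id=13: line >= 2 → 96
call_id=14: line >= 4 OR disposition IN ('refused', 'sale', 'callback') → 523
call_id=15: line >= 2 → 74
call_id=16: line >= 5 → 2275
call_id=17: line >= 4 OR disposition IN ('refused', 'sale', 'callback') → 123
call_id=18: line >= 4 OR disposition IN ('refused', 'sale', 'callback') → 133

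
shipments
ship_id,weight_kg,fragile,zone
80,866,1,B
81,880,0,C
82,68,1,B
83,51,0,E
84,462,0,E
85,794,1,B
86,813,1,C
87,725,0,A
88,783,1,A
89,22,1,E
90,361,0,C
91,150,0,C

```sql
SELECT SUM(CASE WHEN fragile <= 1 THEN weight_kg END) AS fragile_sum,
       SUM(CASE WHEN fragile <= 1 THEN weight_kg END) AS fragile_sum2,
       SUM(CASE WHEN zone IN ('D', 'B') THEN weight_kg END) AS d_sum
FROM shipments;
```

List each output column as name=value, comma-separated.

[fragile_sum: fragile <= 1]
ship_id=80: ✓ → 866
ship_id=81: ✓ → 880
ship_id=82: ✓ → 68
ship_id=83: ✓ → 51
ship_id=84: ✓ → 462
ship_id=85: ✓ → 794
ship_id=86: ✓ → 813
ship_id=87: ✓ → 725
ship_id=88: ✓ → 783
ship_id=89: ✓ → 22
ship_id=90: ✓ → 361
ship_id=91: ✓ → 150
fragile_sum = 866 + 880 + 68 + 51 + 462 + 794 + 813 + 725 + 783 + 22 + 361 + 150 = 5975
—
[fragile_sum2: fragile <= 1]
ship_id=80: ✓ → 866
ship_id=81: ✓ → 880
ship_id=82: ✓ → 68
ship_id=83: ✓ → 51
ship_id=84: ✓ → 462
ship_id=85: ✓ → 794
ship_id=86: ✓ → 813
ship_id=87: ✓ → 725
ship_id=88: ✓ → 783
ship_id=89: ✓ → 22
ship_id=90: ✓ → 361
ship_id=91: ✓ → 150
fragile_sum2 = 866 + 880 + 68 + 51 + 462 + 794 + 813 + 725 + 783 + 22 + 361 + 150 = 5975
—
[d_sum: zone IN ('D', 'B')]
ship_id=80: ✓ → 866
ship_id=81: ✗
ship_id=82: ✓ → 68
ship_id=83: ✗
ship_id=84: ✗
ship_id=85: ✓ → 794
ship_id=86: ✗
ship_id=87: ✗
ship_id=88: ✗
ship_id=89: ✗
ship_id=90: ✗
ship_id=91: ✗
d_sum = 866 + 68 + 794 = 1728

fragile_sum=5975, fragile_sum2=5975, d_sum=1728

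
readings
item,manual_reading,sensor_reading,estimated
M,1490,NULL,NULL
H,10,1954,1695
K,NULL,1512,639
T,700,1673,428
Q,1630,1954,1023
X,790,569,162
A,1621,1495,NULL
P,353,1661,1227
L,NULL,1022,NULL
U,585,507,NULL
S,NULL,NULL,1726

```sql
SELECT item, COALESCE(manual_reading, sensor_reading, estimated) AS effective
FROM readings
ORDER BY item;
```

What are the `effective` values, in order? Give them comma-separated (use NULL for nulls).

1621, 10, 1512, 1022, 1490, 353, 1630, 1726, 700, 585, 790

item=A: manual_reading=1621 → 1621
item=H: manual_reading=10 → 10
item=K: manual_reading=NULL, sensor_reading=1512 → 1512
item=L: manual_reading=NULL, sensor_reading=1022 → 1022
item=M: manual_reading=1490 → 1490
item=P: manual_reading=353 → 353
item=Q: manual_reading=1630 → 1630
item=S: manual_reading=NULL, sensor_reading=NULL, estimated=1726 → 1726
item=T: manual_reading=700 → 700
item=U: manual_reading=585 → 585
item=X: manual_reading=790 → 790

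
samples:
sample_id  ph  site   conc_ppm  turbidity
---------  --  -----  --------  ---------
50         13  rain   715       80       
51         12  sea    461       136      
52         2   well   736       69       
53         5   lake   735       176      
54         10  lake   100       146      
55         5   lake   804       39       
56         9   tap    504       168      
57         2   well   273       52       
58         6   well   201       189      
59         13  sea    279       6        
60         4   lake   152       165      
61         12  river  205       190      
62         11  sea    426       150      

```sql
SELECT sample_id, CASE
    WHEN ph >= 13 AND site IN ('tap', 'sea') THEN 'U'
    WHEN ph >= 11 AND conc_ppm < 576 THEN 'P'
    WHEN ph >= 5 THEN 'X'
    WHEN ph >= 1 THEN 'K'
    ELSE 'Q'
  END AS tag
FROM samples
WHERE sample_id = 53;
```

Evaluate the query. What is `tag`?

sample_id = 53: ph=5, site=lake, conc_ppm=735, turbidity=176.
ph >= 13 AND site IN ('tap', 'sea') → false
ph >= 11 AND conc_ppm < 576 → false
ph >= 5 → true → X

X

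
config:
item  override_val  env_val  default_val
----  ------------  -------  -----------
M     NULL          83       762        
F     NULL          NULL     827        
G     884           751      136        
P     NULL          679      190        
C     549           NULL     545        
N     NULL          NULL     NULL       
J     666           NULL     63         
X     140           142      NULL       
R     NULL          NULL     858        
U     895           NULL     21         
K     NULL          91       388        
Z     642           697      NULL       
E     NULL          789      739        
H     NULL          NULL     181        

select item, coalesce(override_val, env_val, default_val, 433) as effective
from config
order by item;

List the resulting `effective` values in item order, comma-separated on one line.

item=C: override_val=549 → 549
item=E: override_val=NULL, env_val=789 → 789
item=F: override_val=NULL, env_val=NULL, default_val=827 → 827
item=G: override_val=884 → 884
item=H: override_val=NULL, env_val=NULL, default_val=181 → 181
item=J: override_val=666 → 666
item=K: override_val=NULL, env_val=91 → 91
item=M: override_val=NULL, env_val=83 → 83
item=N: override_val=NULL, env_val=NULL, default_val=NULL, → literal 433 → 433
item=P: override_val=NULL, env_val=679 → 679
item=R: override_val=NULL, env_val=NULL, default_val=858 → 858
item=U: override_val=895 → 895
item=X: override_val=140 → 140
item=Z: override_val=642 → 642

549, 789, 827, 884, 181, 666, 91, 83, 433, 679, 858, 895, 140, 642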